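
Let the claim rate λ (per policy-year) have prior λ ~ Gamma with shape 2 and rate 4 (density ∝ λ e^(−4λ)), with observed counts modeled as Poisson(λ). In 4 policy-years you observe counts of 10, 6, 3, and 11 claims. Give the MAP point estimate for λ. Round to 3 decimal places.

λ̂_MAP = 3.875

Σxᵢ = 10+6+3+11 = 30, with n = 4.
Posterior ∝ λe^(−4λ) · λ^30e^(−4λ) = λ^31e^(−8λ), i.e. Gamma(shape=32, rate=8).
The mode of a Gamma(a, b) with a ≥ 1 (shape–rate) is (a−1)/b = 31/8 ≈ 3.875.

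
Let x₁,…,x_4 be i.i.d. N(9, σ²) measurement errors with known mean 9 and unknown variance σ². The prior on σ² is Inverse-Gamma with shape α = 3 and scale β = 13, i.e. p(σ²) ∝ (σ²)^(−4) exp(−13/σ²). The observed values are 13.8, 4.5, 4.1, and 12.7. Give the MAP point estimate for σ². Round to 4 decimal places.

Sum of squared deviations about the known mean: SS = (13.8−9)² + (4.5−9)² + (4.1−9)² + (12.7−9)² = 80.99.
The Normal likelihood contributes (σ²)^(−n/2) exp(−SS/(2σ²)), so the posterior is Inverse-Gamma(α + n/2, β + SS/2) = Inverse-Gamma(5, 53.495).
The mode of Inverse-Gamma(a, b) is b/(a+1) = 53.495/6 ≈ 8.9158.

σ̂²_MAP = 8.9158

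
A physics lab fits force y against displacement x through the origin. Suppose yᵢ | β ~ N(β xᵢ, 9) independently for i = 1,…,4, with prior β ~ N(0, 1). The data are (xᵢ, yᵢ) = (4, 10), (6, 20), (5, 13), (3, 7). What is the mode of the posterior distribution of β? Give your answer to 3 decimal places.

log p(β | y) = −Σ(yᵢ − βxᵢ)²/(2·9) − β²/(2·1) + const.
Setting the derivative to zero: Σxᵢ(yᵢ − βxᵢ)/9 − β/1 = 0, so β = Σxᵢyᵢ / (Σxᵢ² + σ²/τ²).
Σxᵢyᵢ = 4·10 + 6·20 + 5·13 + 3·7 = 246; Σxᵢ² = 86; σ²/τ² = 9.
β̂_MAP = 246 / (86 + 9) = 246/95 ≈ 2.589.

β̂_MAP = 2.589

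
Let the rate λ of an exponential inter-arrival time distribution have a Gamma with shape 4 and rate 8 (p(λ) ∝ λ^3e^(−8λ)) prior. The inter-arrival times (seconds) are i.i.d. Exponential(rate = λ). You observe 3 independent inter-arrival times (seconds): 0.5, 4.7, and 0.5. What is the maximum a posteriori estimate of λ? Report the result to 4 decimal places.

λ̂_MAP = 0.4380

The Exponential(rate=λ) likelihood is ∝ λ^n e^(−λΣtᵢ). Here n = 3 and Σtᵢ = 0.5 + 4.7 + 0.5 = 5.7.
Posterior ∝ λ^3e^(−8λ) · λ^3e^(−5.7λ) = λ^6e^(−13.7λ), i.e. Gamma(7, 13.7).
Mode = (a−1)/b = 6/13.7 ≈ 0.4380.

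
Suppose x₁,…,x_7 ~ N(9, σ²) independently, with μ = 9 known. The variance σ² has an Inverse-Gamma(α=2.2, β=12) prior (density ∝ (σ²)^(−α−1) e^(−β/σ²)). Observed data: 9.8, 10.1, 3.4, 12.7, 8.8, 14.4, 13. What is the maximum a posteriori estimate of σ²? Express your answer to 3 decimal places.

Sum of squared deviations about the known mean: SS = (9.8−9)² + (10.1−9)² + (3.4−9)² + (12.7−9)² + (8.8−9)² + (14.4−9)² + (13−9)² = 92.1.
The Normal likelihood contributes (σ²)^(−n/2) exp(−SS/(2σ²)), so the posterior is Inverse-Gamma(α + n/2, β + SS/2) = Inverse-Gamma(5.7, 58.05).
The mode of Inverse-Gamma(a, b) is b/(a+1) = 58.05/6.7 ≈ 8.664.

σ̂²_MAP = 8.664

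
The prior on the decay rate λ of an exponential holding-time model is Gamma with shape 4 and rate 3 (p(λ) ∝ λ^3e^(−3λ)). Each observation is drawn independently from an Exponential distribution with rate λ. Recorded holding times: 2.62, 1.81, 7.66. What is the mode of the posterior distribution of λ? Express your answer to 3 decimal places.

The Exponential(rate=λ) likelihood is ∝ λ^n e^(−λΣtᵢ). Here n = 3 and Σtᵢ = 2.62 + 1.81 + 7.66 = 12.09.
Posterior ∝ λ^3e^(−3λ) · λ^3e^(−12.09λ) = λ^6e^(−15.09λ), i.e. Gamma(7, 15.09).
Mode = (a−1)/b = 6/15.09 ≈ 0.398.

λ̂_MAP = 0.398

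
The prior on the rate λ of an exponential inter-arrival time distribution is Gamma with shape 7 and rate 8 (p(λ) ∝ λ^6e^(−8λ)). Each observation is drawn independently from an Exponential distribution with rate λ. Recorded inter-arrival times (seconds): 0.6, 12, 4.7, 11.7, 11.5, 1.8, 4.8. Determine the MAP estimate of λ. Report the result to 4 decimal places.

The Exponential(rate=λ) likelihood is ∝ λ^n e^(−λΣtᵢ). Here n = 7 and Σtᵢ = 0.6 + 12 + 4.7 + 11.7 + 11.5 + 1.8 + 4.8 = 47.1.
Posterior ∝ λ^6e^(−8λ) · λ^7e^(−47.1λ) = λ^13e^(−55.1λ), i.e. Gamma(14, 55.1).
Mode = (a−1)/b = 13/55.1 ≈ 0.2359.

λ̂_MAP = 0.2359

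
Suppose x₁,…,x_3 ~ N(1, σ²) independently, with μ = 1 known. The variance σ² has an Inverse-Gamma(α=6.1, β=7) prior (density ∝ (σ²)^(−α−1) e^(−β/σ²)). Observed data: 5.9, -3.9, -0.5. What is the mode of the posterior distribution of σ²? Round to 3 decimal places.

Sum of squared deviations about the known mean: SS = (5.9−1)² + (-3.9−1)² + (-0.5−1)² = 50.27.
The Normal likelihood contributes (σ²)^(−n/2) exp(−SS/(2σ²)), so the posterior is Inverse-Gamma(α + n/2, β + SS/2) = Inverse-Gamma(7.6, 32.135).
The mode of Inverse-Gamma(a, b) is b/(a+1) = 32.135/8.6 ≈ 3.737.

σ̂²_MAP = 3.737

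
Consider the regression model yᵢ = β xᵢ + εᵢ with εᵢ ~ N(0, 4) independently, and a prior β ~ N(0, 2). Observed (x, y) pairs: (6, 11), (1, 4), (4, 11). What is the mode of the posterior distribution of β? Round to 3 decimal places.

β̂_MAP = 2.073

log p(β | y) = −Σ(yᵢ − βxᵢ)²/(2·4) − β²/(2·2) + const.
Setting the derivative to zero: Σxᵢ(yᵢ − βxᵢ)/4 − β/2 = 0, so β = Σxᵢyᵢ / (Σxᵢ² + σ²/τ²).
Σxᵢyᵢ = 6·11 + 1·4 + 4·11 = 114; Σxᵢ² = 53; σ²/τ² = 2.
β̂_MAP = 114 / (53 + 2) = 114/55 ≈ 2.073.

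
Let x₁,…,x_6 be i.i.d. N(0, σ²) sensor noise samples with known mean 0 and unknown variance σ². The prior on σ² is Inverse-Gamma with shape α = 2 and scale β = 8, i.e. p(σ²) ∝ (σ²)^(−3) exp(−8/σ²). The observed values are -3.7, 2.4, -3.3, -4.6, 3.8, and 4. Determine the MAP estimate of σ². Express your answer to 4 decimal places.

σ̂²_MAP = 8.1617

Sum of squared deviations about the known mean: SS = (-3.7−0)² + (2.4−0)² + (-3.3−0)² + (-4.6−0)² + (3.8−0)² + (4−0)² = 81.94.
The Normal likelihood contributes (σ²)^(−n/2) exp(−SS/(2σ²)), so the posterior is Inverse-Gamma(α + n/2, β + SS/2) = Inverse-Gamma(5, 48.97).
The mode of Inverse-Gamma(a, b) is b/(a+1) = 48.97/6 ≈ 8.1617.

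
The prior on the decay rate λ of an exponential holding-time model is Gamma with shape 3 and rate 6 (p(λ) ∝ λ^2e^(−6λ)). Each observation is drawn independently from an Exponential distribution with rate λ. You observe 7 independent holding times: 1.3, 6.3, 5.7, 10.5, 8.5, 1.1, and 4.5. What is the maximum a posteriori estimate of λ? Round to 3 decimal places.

The Exponential(rate=λ) likelihood is ∝ λ^n e^(−λΣtᵢ). Here n = 7 and Σtᵢ = 1.3 + 6.3 + 5.7 + 10.5 + 8.5 + 1.1 + 4.5 = 37.9.
Posterior ∝ λ^2e^(−6λ) · λ^7e^(−37.9λ) = λ^9e^(−43.9λ), i.e. Gamma(10, 43.9).
Mode = (a−1)/b = 9/43.9 ≈ 0.205.

λ̂_MAP = 0.205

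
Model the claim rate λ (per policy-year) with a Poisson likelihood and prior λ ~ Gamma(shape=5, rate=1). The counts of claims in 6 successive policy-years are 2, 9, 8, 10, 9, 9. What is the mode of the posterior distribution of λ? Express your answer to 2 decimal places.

λ̂_MAP = 7.29

Σxᵢ = 2+9+8+10+9+9 = 47, with n = 6.
Posterior ∝ λ^4e^(−1λ) · λ^47e^(−6λ) = λ^51e^(−7λ), i.e. Gamma(shape=52, rate=7).
The mode of a Gamma(a, b) with a ≥ 1 (shape–rate) is (a−1)/b = 51/7 ≈ 7.29.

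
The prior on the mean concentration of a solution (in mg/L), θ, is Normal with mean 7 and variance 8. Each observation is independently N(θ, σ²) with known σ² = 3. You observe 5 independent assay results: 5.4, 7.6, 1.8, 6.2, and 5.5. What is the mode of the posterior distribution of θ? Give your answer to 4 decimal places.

θ̂_MAP = 5.4186

n = 5; x̄ = (5.4 + 7.6 + 1.8 + 6.2 + 5.5)/5 = 26.5/5 = 5.3.
For a Normal prior and Normal likelihood with known variance, the posterior is Normal; its mode equals its mean, the precision-weighted average.
Prior precision 1/σ₀² = 1/8 = 0.125; data precision n/σ² = 5/3.
θ̂ = (0.125·7 + (5/3)·5.3) / (0.125 + 5/3) = (233/24)/(43/24) = 233/43 ≈ 5.4186.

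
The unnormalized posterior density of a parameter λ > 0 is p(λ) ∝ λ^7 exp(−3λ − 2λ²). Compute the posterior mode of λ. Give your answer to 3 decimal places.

ℓ'(λ) = 7/λ − 3 − 4λ. Setting this to zero and multiplying by λ: 4λ² + 3λ − 7 = 0.
λ = (−3 + √(3² + 4·4·7)) / (2·4) = (−3 + √121) / 8 = (−3 + 11)/8 = 1.
ℓ''(λ) = −7/λ² − 4 < 0, confirming a maximum.

λ̂_MAP = 1.000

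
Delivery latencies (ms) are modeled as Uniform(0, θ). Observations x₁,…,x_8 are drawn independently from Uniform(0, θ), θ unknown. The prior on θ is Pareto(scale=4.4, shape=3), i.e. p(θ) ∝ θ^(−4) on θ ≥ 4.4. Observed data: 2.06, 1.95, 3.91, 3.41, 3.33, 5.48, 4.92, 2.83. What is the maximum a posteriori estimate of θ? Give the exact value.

θ̂_MAP = 5.48

The Uniform(0, θ) likelihood is θ^(−n) for θ ≥ max(xᵢ), zero otherwise. Here max(xᵢ) = 5.48.
Posterior ∝ θ^(−4) · θ^(−8) = θ^(−12) on θ ≥ max(4.4, 5.48) = 5.48.
This density is strictly decreasing in θ, so the posterior mode lies at the lower boundary of the support.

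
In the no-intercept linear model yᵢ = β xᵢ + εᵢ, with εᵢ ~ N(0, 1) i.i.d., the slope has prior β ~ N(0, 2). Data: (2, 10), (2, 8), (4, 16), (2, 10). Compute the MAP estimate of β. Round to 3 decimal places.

log p(β | y) = −Σ(yᵢ − βxᵢ)²/(2·1) − β²/(2·2) + const.
Setting the derivative to zero: Σxᵢ(yᵢ − βxᵢ)/1 − β/2 = 0, so β = Σxᵢyᵢ / (Σxᵢ² + σ²/τ²).
Σxᵢyᵢ = 2·10 + 2·8 + 4·16 + 2·10 = 120; Σxᵢ² = 28; σ²/τ² = 0.5.
β̂_MAP = 120 / (28 + 0.5) = 120/28.5 ≈ 4.211.

β̂_MAP = 4.211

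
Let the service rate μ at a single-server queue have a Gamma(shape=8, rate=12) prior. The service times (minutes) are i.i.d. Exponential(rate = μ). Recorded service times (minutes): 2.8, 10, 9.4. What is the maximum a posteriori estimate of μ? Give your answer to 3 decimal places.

The Exponential(rate=μ) likelihood is ∝ μ^n e^(−μΣtᵢ). Here n = 3 and Σtᵢ = 2.8 + 10 + 9.4 = 22.2.
Posterior ∝ μ^7e^(−12μ) · μ^3e^(−22.2μ) = μ^10e^(−34.2μ), i.e. Gamma(11, 34.2).
Mode = (a−1)/b = 10/34.2 ≈ 0.292.

μ̂_MAP = 0.292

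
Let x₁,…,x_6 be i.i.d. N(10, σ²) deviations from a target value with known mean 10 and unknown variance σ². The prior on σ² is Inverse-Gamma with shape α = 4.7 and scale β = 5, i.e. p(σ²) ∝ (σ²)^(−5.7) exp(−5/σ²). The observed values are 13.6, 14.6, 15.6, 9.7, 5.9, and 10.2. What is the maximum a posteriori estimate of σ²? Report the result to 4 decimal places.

σ̂²_MAP = 5.3115

Sum of squared deviations about the known mean: SS = (13.6−10)² + (14.6−10)² + (15.6−10)² + (9.7−10)² + (5.9−10)² + (10.2−10)² = 82.42.
The Normal likelihood contributes (σ²)^(−n/2) exp(−SS/(2σ²)), so the posterior is Inverse-Gamma(α + n/2, β + SS/2) = Inverse-Gamma(7.7, 46.21).
The mode of Inverse-Gamma(a, b) is b/(a+1) = 46.21/8.7 ≈ 5.3115.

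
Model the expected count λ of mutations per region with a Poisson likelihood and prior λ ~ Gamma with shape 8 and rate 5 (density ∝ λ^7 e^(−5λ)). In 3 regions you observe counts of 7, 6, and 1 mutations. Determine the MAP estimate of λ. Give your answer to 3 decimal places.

λ̂_MAP = 2.625

Σxᵢ = 7+6+1 = 14, with n = 3.
Posterior ∝ λ^7e^(−5λ) · λ^14e^(−3λ) = λ^21e^(−8λ), i.e. Gamma(shape=22, rate=8).
The mode of a Gamma(a, b) with a ≥ 1 (shape–rate) is (a−1)/b = 21/8 ≈ 2.625.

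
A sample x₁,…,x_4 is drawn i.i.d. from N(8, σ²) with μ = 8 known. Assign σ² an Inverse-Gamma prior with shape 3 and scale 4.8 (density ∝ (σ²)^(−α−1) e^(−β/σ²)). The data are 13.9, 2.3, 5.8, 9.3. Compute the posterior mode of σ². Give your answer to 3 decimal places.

Sum of squared deviations about the known mean: SS = (13.9−8)² + (2.3−8)² + (5.8−8)² + (9.3−8)² = 73.83.
The Normal likelihood contributes (σ²)^(−n/2) exp(−SS/(2σ²)), so the posterior is Inverse-Gamma(α + n/2, β + SS/2) = Inverse-Gamma(5, 41.715).
The mode of Inverse-Gamma(a, b) is b/(a+1) = 41.715/6 ≈ 6.953.

σ̂²_MAP = 6.953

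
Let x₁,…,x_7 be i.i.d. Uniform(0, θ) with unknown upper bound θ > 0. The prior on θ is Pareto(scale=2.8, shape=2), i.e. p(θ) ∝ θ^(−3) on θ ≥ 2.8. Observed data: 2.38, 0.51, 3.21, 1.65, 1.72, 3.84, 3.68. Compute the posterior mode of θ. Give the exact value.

θ̂_MAP = 3.84

The Uniform(0, θ) likelihood is θ^(−n) for θ ≥ max(xᵢ), zero otherwise. Here max(xᵢ) = 3.84.
Posterior ∝ θ^(−3) · θ^(−7) = θ^(−10) on θ ≥ max(2.8, 3.84) = 3.84.
This density is strictly decreasing in θ, so the posterior mode lies at the lower boundary of the support.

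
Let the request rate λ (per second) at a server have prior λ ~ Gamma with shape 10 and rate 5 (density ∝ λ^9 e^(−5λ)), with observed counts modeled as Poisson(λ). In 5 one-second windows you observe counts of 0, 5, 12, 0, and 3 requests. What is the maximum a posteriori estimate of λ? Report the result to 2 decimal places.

λ̂_MAP = 2.90

Σxᵢ = 0+5+12+0+3 = 20, with n = 5.
Posterior ∝ λ^9e^(−5λ) · λ^20e^(−5λ) = λ^29e^(−10λ), i.e. Gamma(shape=30, rate=10).
The mode of a Gamma(a, b) with a ≥ 1 (shape–rate) is (a−1)/b = 29/10 ≈ 2.90.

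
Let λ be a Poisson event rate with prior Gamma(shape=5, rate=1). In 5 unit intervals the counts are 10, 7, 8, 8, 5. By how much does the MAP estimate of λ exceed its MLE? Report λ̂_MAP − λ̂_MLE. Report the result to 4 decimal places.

MAP − MLE = -0.6000

Σxᵢ = 38. Posterior is Gamma(43, 6); MAP = (43−1)/6 = 42/6 ≈ 7.00000.
MLE = x̄ = 38/5 ≈ 7.60000.
Difference = 42/6 − 38/5 = -3/5 ≈ -0.6000.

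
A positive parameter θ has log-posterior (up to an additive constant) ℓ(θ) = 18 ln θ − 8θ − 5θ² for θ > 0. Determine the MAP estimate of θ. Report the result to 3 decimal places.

θ̂_MAP = 1.000

ℓ'(θ) = 18/θ − 8 − 10θ. Setting this to zero and multiplying by θ: 10θ² + 8θ − 18 = 0.
θ = (−8 + √(8² + 4·10·18)) / (2·10) = (−8 + √784) / 20 = (−8 + 28)/20 = 1.
ℓ''(θ) = −18/θ² − 10 < 0, confirming a maximum.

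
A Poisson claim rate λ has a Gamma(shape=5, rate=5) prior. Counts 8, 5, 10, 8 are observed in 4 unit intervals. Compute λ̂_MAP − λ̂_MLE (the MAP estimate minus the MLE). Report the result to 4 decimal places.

Σxᵢ = 31. Posterior is Gamma(36, 9); MAP = (36−1)/9 = 35/9 ≈ 3.88889.
MLE = x̄ = 31/4 ≈ 7.75000.
Difference = 35/9 − 31/4 = -139/36 ≈ -3.8611.

MAP − MLE = -3.8611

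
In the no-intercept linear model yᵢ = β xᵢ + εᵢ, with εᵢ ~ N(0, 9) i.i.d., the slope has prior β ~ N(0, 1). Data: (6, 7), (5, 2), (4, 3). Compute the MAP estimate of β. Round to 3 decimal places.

β̂_MAP = 0.744

log p(β | y) = −Σ(yᵢ − βxᵢ)²/(2·9) − β²/(2·1) + const.
Setting the derivative to zero: Σxᵢ(yᵢ − βxᵢ)/9 − β/1 = 0, so β = Σxᵢyᵢ / (Σxᵢ² + σ²/τ²).
Σxᵢyᵢ = 6·7 + 5·2 + 4·3 = 64; Σxᵢ² = 77; σ²/τ² = 9.
β̂_MAP = 64 / (77 + 9) = 64/86 ≈ 0.744.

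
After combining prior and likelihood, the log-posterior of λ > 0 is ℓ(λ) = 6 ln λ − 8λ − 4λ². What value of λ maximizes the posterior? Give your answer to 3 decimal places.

ℓ'(λ) = 6/λ − 8 − 8λ. Setting this to zero and multiplying by λ: 8λ² + 8λ − 6 = 0.
λ = (−8 + √(8² + 4·8·6)) / (2·8) = (−8 + √256) / 16 = (−8 + 16)/16 = 1/2.
ℓ''(λ) = −6/λ² − 8 < 0, confirming a maximum.

λ̂_MAP = 0.500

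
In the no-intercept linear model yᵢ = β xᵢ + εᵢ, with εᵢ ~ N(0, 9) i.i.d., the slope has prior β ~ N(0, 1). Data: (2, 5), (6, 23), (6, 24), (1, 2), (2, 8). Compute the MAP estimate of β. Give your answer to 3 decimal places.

β̂_MAP = 3.444

log p(β | y) = −Σ(yᵢ − βxᵢ)²/(2·9) − β²/(2·1) + const.
Setting the derivative to zero: Σxᵢ(yᵢ − βxᵢ)/9 − β/1 = 0, so β = Σxᵢyᵢ / (Σxᵢ² + σ²/τ²).
Σxᵢyᵢ = 2·5 + 6·23 + 6·24 + 1·2 + 2·8 = 310; Σxᵢ² = 81; σ²/τ² = 9.
β̂_MAP = 310 / (81 + 9) = 310/90 ≈ 3.444.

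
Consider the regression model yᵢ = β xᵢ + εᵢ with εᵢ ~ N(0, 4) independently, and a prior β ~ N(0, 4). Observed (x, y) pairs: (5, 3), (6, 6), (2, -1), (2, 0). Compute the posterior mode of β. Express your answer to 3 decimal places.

β̂_MAP = 0.700

log p(β | y) = −Σ(yᵢ − βxᵢ)²/(2·4) − β²/(2·4) + const.
Setting the derivative to zero: Σxᵢ(yᵢ − βxᵢ)/4 − β/4 = 0, so β = Σxᵢyᵢ / (Σxᵢ² + σ²/τ²).
Σxᵢyᵢ = 5·3 + 6·6 + 2·(-1) + 2·0 = 49; Σxᵢ² = 69; σ²/τ² = 1.
β̂_MAP = 49 / (69 + 1) = 49/70 ≈ 0.700.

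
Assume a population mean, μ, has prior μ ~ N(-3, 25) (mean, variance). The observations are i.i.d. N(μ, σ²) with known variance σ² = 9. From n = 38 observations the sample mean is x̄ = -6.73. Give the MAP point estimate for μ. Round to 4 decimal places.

μ̂_MAP = -6.6950

n = 38, x̄ = -6.73.
For a Normal prior and Normal likelihood with known variance, the posterior is Normal; its mode equals its mean, the precision-weighted average.
Prior precision 1/σ₀² = 1/25 = 0.04; data precision n/σ² = 38/9.
μ̂ = (0.04·(-3) + (38/9)·(-6.73)) / (0.04 + 38/9) = (-12841/450)/(959/225) = -12841/1918 ≈ -6.6950.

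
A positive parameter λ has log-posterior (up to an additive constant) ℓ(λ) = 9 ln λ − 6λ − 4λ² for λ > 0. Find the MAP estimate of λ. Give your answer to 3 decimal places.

λ̂_MAP = 0.750

ℓ'(λ) = 9/λ − 6 − 8λ. Setting this to zero and multiplying by λ: 8λ² + 6λ − 9 = 0.
λ = (−6 + √(6² + 4·8·9)) / (2·8) = (−6 + √324) / 16 = (−6 + 18)/16 = 3/4.
ℓ''(λ) = −9/λ² − 8 < 0, confirming a maximum.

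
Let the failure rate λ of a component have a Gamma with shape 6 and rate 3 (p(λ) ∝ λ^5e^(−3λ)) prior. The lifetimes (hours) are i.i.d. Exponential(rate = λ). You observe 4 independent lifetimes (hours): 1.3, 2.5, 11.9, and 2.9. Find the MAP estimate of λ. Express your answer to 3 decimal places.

The Exponential(rate=λ) likelihood is ∝ λ^n e^(−λΣtᵢ). Here n = 4 and Σtᵢ = 1.3 + 2.5 + 11.9 + 2.9 = 18.6.
Posterior ∝ λ^5e^(−3λ) · λ^4e^(−18.6λ) = λ^9e^(−21.6λ), i.e. Gamma(10, 21.6).
Mode = (a−1)/b = 9/21.6 ≈ 0.417.

λ̂_MAP = 0.417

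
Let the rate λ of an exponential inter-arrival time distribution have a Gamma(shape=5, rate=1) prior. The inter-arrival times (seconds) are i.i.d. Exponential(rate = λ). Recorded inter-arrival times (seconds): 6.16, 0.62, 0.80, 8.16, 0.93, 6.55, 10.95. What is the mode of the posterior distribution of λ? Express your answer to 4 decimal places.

λ̂_MAP = 0.3128

The Exponential(rate=λ) likelihood is ∝ λ^n e^(−λΣtᵢ). Here n = 7 and Σtᵢ = 6.16 + 0.62 + 0.80 + 8.16 + 0.93 + 6.55 + 10.95 = 34.17.
Posterior ∝ λ^4e^(−1λ) · λ^7e^(−34.17λ) = λ^11e^(−35.17λ), i.e. Gamma(12, 35.17).
Mode = (a−1)/b = 11/35.17 ≈ 0.3128.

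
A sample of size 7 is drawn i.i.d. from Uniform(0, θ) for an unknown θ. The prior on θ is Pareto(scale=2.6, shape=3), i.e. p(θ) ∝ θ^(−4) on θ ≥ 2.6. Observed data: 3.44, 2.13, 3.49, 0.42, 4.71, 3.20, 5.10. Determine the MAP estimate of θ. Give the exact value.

θ̂_MAP = 5.10

The Uniform(0, θ) likelihood is θ^(−n) for θ ≥ max(xᵢ), zero otherwise. Here max(xᵢ) = 5.10.
Posterior ∝ θ^(−4) · θ^(−7) = θ^(−11) on θ ≥ max(2.6, 5.10) = 5.10.
This density is strictly decreasing in θ, so the posterior mode lies at the lower boundary of the support.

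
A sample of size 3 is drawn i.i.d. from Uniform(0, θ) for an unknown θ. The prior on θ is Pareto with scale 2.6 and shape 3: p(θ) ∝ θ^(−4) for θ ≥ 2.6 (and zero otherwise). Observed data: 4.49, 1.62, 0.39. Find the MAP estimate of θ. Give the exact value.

θ̂_MAP = 4.49

The Uniform(0, θ) likelihood is θ^(−n) for θ ≥ max(xᵢ), zero otherwise. Here max(xᵢ) = 4.49.
Posterior ∝ θ^(−4) · θ^(−3) = θ^(−7) on θ ≥ max(2.6, 4.49) = 4.49.
This density is strictly decreasing in θ, so the posterior mode lies at the lower boundary of the support.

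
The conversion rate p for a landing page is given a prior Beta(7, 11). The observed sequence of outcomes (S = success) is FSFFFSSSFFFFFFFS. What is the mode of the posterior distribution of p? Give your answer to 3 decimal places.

Prior: Beta(7, 11).
Data: 5 successes in 16 trials (from the sequence). The binomial likelihood contributes p^5(1−p)^11, so the posterior is Beta(7+5, 11+11) = Beta(12, 22).
For Beta(a, b) with a, b > 1 the mode is (a−1)/(a+b−2) = 11/32 ≈ 0.344.

p̂_MAP = 0.344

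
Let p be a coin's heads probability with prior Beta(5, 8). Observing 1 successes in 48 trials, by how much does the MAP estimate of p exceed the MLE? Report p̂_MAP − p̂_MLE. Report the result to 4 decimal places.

Posterior is Beta(6, 55); MAP = (6−1)/(61−2) = 5/59 ≈ 0.08475.
MLE ignores the prior: p̂_MLE = k/n = 1/48 ≈ 0.02083.
Difference = 5/59 − 1/48 = 181/2832 ≈ 0.0639.

MAP − MLE = 0.0639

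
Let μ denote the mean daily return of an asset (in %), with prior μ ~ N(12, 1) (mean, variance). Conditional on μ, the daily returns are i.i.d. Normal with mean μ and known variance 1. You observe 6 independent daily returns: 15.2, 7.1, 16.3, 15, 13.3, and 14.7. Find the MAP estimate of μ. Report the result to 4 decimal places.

μ̂_MAP = 13.3714

n = 6; x̄ = (15.2 + 7.1 + 16.3 + 15 + 13.3 + 14.7)/6 = 81.6/6 = 13.6.
For a Normal prior and Normal likelihood with known variance, the posterior is Normal; its mode equals its mean, the precision-weighted average.
Prior precision 1/σ₀² = 1/1 = 1; data precision n/σ² = 6/1 = 6.
μ̂ = (1·12 + 6·13.6) / (1 + 6) = 93.6/7 = 468/35 ≈ 13.3714.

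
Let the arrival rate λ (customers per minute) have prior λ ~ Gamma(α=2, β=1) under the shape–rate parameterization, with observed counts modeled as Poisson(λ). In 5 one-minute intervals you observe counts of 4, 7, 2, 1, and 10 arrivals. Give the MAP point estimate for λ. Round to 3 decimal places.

Σxᵢ = 4+7+2+1+10 = 24, with n = 5.
Posterior ∝ λe^(−1λ) · λ^24e^(−5λ) = λ^25e^(−6λ), i.e. Gamma(shape=26, rate=6).
The mode of a Gamma(a, b) with a ≥ 1 (shape–rate) is (a−1)/b = 25/6 ≈ 4.167.

λ̂_MAP = 4.167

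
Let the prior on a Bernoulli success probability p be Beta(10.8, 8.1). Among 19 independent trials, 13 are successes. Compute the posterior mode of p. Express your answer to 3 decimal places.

p̂_MAP = 0.635

Prior: Beta(10.8, 8.1).
Data: 13 successes in 19 trials. The binomial likelihood contributes p^13(1−p)^6, so the posterior is Beta(10.8+13, 8.1+6) = Beta(23.8, 14.1).
For Beta(a, b) with a, b > 1 the mode is (a−1)/(a+b−2) = 22.8/35.9 ≈ 0.635.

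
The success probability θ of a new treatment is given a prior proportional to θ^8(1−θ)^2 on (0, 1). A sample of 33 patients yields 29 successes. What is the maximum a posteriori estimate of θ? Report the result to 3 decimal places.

θ̂_MAP = 0.860

The prior density ∝ θ^8(1−θ)^2 is the kernel of Beta(9, 3).
Data: 29 successes in 33 trials. The binomial likelihood contributes θ^29(1−θ)^4, so the posterior is Beta(9+29, 3+4) = Beta(38, 7).
For Beta(a, b) with a, b > 1 the mode is (a−1)/(a+b−2) = 37/43 ≈ 0.860.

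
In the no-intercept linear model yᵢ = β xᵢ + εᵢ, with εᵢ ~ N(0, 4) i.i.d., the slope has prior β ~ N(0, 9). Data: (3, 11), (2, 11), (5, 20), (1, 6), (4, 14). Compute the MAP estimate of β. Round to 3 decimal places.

β̂_MAP = 3.914

log p(β | y) = −Σ(yᵢ − βxᵢ)²/(2·4) − β²/(2·9) + const.
Setting the derivative to zero: Σxᵢ(yᵢ − βxᵢ)/4 − β/9 = 0, so β = Σxᵢyᵢ / (Σxᵢ² + σ²/τ²).
Σxᵢyᵢ = 3·11 + 2·11 + 5·20 + 1·6 + 4·14 = 217; Σxᵢ² = 55; σ²/τ² = 4/9.
β̂_MAP = 217 / (55 + 4/9) = 217/(499/9) = 1953/499 ≈ 3.914.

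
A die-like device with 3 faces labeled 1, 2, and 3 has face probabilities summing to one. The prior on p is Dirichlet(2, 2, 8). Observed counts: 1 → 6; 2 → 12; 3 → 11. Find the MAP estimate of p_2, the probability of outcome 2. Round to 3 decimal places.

MAP estimate: 0.342

The posterior is Dirichlet(αᵢ + nᵢ) = Dirichlet(8, 14, 19).
For a Dirichlet(a₁,…,a_K) with all aᵢ > 1, the mode has j-th component (aⱼ − 1)/(Σaᵢ − K).
Here Σaᵢ = 41 and K = 3, so p_2 = (14 − 1)/(41 − 3) = 13/38 ≈ 0.342.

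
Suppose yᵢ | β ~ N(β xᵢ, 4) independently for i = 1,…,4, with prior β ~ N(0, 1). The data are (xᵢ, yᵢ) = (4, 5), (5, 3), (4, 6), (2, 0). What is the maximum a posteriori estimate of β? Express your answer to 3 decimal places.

log p(β | y) = −Σ(yᵢ − βxᵢ)²/(2·4) − β²/(2·1) + const.
Setting the derivative to zero: Σxᵢ(yᵢ − βxᵢ)/4 − β/1 = 0, so β = Σxᵢyᵢ / (Σxᵢ² + σ²/τ²).
Σxᵢyᵢ = 4·5 + 5·3 + 4·6 + 2·0 = 59; Σxᵢ² = 61; σ²/τ² = 4.
β̂_MAP = 59 / (61 + 4) = 59/65 ≈ 0.908.

β̂_MAP = 0.908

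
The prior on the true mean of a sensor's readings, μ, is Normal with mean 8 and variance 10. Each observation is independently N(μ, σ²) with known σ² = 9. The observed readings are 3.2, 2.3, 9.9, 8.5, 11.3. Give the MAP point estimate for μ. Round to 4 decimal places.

n = 5; x̄ = (3.2 + 2.3 + 9.9 + 8.5 + 11.3)/5 = 35.2/5 = 7.04.
For a Normal prior and Normal likelihood with known variance, the posterior is Normal; its mode equals its mean, the precision-weighted average.
Prior precision 1/σ₀² = 1/10 = 0.1; data precision n/σ² = 5/9.
μ̂ = (0.1·8 + (5/9)·7.04) / (0.1 + 5/9) = (212/45)/(59/90) = 424/59 ≈ 7.1864.

μ̂_MAP = 7.1864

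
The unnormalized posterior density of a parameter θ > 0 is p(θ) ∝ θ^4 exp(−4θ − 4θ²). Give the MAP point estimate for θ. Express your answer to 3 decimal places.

ℓ'(θ) = 4/θ − 4 − 8θ. Setting this to zero and multiplying by θ: 8θ² + 4θ − 4 = 0.
θ = (−4 + √(4² + 4·8·4)) / (2·8) = (−4 + √144) / 16 = (−4 + 12)/16 = 1/2.
ℓ''(θ) = −4/θ² − 8 < 0, confirming a maximum.

θ̂_MAP = 0.500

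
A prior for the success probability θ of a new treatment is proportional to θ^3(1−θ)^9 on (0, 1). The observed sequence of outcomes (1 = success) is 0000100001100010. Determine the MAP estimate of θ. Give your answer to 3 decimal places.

The prior density ∝ θ^3(1−θ)^9 is the kernel of Beta(4, 10).
Data: 4 successes in 16 trials (from the sequence). The binomial likelihood contributes θ^4(1−θ)^12, so the posterior is Beta(4+4, 10+12) = Beta(8, 22).
For Beta(a, b) with a, b > 1 the mode is (a−1)/(a+b−2) = 7/28 ≈ 0.250.

θ̂_MAP = 0.250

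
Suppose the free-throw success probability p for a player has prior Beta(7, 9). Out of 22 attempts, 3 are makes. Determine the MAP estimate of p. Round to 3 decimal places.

Prior: Beta(7, 9).
Data: 3 successes in 22 trials. The binomial likelihood contributes p^3(1−p)^19, so the posterior is Beta(7+3, 9+19) = Beta(10, 28).
For Beta(a, b) with a, b > 1 the mode is (a−1)/(a+b−2) = 9/36 ≈ 0.250.

p̂_MAP = 0.250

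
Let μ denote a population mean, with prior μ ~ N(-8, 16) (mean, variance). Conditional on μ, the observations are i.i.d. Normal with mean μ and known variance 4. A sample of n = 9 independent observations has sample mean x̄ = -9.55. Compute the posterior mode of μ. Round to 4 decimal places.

μ̂_MAP = -9.5081

n = 9, x̄ = -9.55.
For a Normal prior and Normal likelihood with known variance, the posterior is Normal; its mode equals its mean, the precision-weighted average.
Prior precision 1/σ₀² = 1/16 = 0.0625; data precision n/σ² = 9/4 = 2.25.
μ̂ = (0.0625·(-8) + 2.25·(-9.55)) / (0.0625 + 2.25) = (-21.9875)/2.3125 = -1759/185 ≈ -9.5081.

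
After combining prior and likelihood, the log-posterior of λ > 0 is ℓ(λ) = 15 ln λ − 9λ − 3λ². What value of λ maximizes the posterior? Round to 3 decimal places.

ℓ'(λ) = 15/λ − 9 − 6λ. Setting this to zero and multiplying by λ: 6λ² + 9λ − 15 = 0.
λ = (−9 + √(9² + 4·6·15)) / (2·6) = (−9 + √441) / 12 = (−9 + 21)/12 = 1.
ℓ''(λ) = −15/λ² − 6 < 0, confirming a maximum.

λ̂_MAP = 1.000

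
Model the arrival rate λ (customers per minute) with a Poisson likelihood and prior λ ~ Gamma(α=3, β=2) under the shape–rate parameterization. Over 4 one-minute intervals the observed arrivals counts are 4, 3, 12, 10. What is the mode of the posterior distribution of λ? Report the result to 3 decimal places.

Σxᵢ = 4+3+12+10 = 29, with n = 4.
Posterior ∝ λ^2e^(−2λ) · λ^29e^(−4λ) = λ^31e^(−6λ), i.e. Gamma(shape=32, rate=6).
The mode of a Gamma(a, b) with a ≥ 1 (shape–rate) is (a−1)/b = 31/6 ≈ 5.167.

λ̂_MAP = 5.167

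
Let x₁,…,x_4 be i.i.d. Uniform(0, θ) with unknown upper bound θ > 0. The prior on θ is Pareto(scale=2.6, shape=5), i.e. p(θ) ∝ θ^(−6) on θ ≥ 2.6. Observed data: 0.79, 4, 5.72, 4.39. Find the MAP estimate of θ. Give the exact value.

θ̂_MAP = 5.72

The Uniform(0, θ) likelihood is θ^(−n) for θ ≥ max(xᵢ), zero otherwise. Here max(xᵢ) = 5.72.
Posterior ∝ θ^(−6) · θ^(−4) = θ^(−10) on θ ≥ max(2.6, 5.72) = 5.72.
This density is strictly decreasing in θ, so the posterior mode lies at the lower boundary of the support.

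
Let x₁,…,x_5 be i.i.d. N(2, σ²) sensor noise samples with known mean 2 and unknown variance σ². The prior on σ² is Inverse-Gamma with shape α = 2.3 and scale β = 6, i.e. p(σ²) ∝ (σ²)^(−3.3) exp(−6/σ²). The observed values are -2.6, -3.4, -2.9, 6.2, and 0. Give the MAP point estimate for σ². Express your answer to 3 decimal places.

Sum of squared deviations about the known mean: SS = (-2.6−2)² + (-3.4−2)² + (-2.9−2)² + (6.2−2)² + (0−2)² = 95.97.
The Normal likelihood contributes (σ²)^(−n/2) exp(−SS/(2σ²)), so the posterior is Inverse-Gamma(α + n/2, β + SS/2) = Inverse-Gamma(4.8, 53.985).
The mode of Inverse-Gamma(a, b) is b/(a+1) = 53.985/5.8 ≈ 9.308.

σ̂²_MAP = 9.308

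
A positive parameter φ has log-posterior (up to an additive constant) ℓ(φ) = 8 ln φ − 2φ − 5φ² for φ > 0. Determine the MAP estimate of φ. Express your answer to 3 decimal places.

φ̂_MAP = 0.800

ℓ'(φ) = 8/φ − 2 − 10φ. Setting this to zero and multiplying by φ: 10φ² + 2φ − 8 = 0.
φ = (−2 + √(2² + 4·10·8)) / (2·10) = (−2 + √324) / 20 = (−2 + 18)/20 = 4/5.
ℓ''(φ) = −8/φ² − 10 < 0, confirming a maximum.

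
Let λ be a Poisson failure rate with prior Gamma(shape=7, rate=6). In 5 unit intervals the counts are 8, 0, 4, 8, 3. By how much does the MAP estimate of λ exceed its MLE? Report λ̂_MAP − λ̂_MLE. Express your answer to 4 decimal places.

Σxᵢ = 23. Posterior is Gamma(30, 11); MAP = (30−1)/11 = 29/11 ≈ 2.63636.
MLE = x̄ = 23/5 ≈ 4.60000.
Difference = 29/11 − 23/5 = -108/55 ≈ -1.9636.

MAP − MLE = -1.9636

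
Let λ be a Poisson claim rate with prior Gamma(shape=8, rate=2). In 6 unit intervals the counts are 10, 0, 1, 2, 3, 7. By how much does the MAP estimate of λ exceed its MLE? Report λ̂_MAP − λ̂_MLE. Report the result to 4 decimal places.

Σxᵢ = 23. Posterior is Gamma(31, 8); MAP = (31−1)/8 = 30/8 ≈ 3.75000.
MLE = x̄ = 23/6 ≈ 3.83333.
Difference = 30/8 − 23/6 = -1/12 ≈ -0.0833.

MAP − MLE = -0.0833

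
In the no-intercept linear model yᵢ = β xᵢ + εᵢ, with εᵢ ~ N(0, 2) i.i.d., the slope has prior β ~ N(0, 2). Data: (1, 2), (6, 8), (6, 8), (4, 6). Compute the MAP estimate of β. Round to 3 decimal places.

log p(β | y) = −Σ(yᵢ − βxᵢ)²/(2·2) − β²/(2·2) + const.
Setting the derivative to zero: Σxᵢ(yᵢ − βxᵢ)/2 − β/2 = 0, so β = Σxᵢyᵢ / (Σxᵢ² + σ²/τ²).
Σxᵢyᵢ = 1·2 + 6·8 + 6·8 + 4·6 = 122; Σxᵢ² = 89; σ²/τ² = 1.
β̂_MAP = 122 / (89 + 1) = 122/90 ≈ 1.356.

β̂_MAP = 1.356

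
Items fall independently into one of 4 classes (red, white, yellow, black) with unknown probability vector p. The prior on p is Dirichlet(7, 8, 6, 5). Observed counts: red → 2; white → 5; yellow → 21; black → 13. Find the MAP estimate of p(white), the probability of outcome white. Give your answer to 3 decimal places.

MAP estimate of p(white) = 0.190

The posterior is Dirichlet(αᵢ + nᵢ) = Dirichlet(9, 13, 27, 18).
For a Dirichlet(a₁,…,a_K) with all aᵢ > 1, the mode has j-th component (aⱼ − 1)/(Σaᵢ − K).
Here Σaᵢ = 67 and K = 4, so p(white) = (13 − 1)/(67 − 4) = 12/63 ≈ 0.190.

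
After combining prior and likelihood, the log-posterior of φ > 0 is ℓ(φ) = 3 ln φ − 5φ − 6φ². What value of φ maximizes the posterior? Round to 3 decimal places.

ℓ'(φ) = 3/φ − 5 − 12φ. Setting this to zero and multiplying by φ: 12φ² + 5φ − 3 = 0.
φ = (−5 + √(5² + 4·12·3)) / (2·12) = (−5 + √169) / 24 = (−5 + 13)/24 = 1/3.
ℓ''(φ) = −3/φ² − 12 < 0, confirming a maximum.

φ̂_MAP = 0.333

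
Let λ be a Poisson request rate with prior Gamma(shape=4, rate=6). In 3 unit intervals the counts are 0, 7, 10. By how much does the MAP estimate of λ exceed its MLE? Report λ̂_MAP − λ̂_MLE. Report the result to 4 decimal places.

Σxᵢ = 17. Posterior is Gamma(21, 9); MAP = (21−1)/9 = 20/9 ≈ 2.22222.
MLE = x̄ = 17/3 ≈ 5.66667.
Difference = 20/9 − 17/3 = -31/9 ≈ -3.4444.

MAP − MLE = -3.4444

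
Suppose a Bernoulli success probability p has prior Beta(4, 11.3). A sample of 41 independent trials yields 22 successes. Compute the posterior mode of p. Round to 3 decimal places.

p̂_MAP = 0.460

Prior: Beta(4, 11.3).
Data: 22 successes in 41 trials. The binomial likelihood contributes p^22(1−p)^19, so the posterior is Beta(4+22, 11.3+19) = Beta(26, 30.3).
For Beta(a, b) with a, b > 1 the mode is (a−1)/(a+b−2) = 25/54.3 ≈ 0.460.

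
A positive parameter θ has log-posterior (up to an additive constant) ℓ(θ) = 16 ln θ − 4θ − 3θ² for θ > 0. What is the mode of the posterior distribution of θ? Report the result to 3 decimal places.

ℓ'(θ) = 16/θ − 4 − 6θ. Setting this to zero and multiplying by θ: 6θ² + 4θ − 16 = 0.
θ = (−4 + √(4² + 4·6·16)) / (2·6) = (−4 + √400) / 12 = (−4 + 20)/12 = 4/3.
ℓ''(θ) = −16/θ² − 6 < 0, confirming a maximum.

θ̂_MAP = 1.333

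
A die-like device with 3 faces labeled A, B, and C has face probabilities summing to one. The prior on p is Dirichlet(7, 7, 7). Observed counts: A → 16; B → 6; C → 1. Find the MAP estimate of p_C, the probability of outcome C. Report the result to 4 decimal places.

MAP estimate of p_C = 0.1707

The posterior is Dirichlet(αᵢ + nᵢ) = Dirichlet(23, 13, 8).
For a Dirichlet(a₁,…,a_K) with all aᵢ > 1, the mode has j-th component (aⱼ − 1)/(Σaᵢ − K).
Here Σaᵢ = 44 and K = 3, so p_C = (8 − 1)/(44 − 3) = 7/41 ≈ 0.1707.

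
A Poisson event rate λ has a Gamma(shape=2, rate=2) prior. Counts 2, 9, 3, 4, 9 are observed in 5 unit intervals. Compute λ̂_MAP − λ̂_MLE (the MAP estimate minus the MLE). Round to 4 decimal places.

MAP − MLE = -1.4000

Σxᵢ = 27. Posterior is Gamma(29, 7); MAP = (29−1)/7 = 28/7 ≈ 4.00000.
MLE = x̄ = 27/5 ≈ 5.40000.
Difference = 28/7 − 27/5 = -7/5 ≈ -1.4000.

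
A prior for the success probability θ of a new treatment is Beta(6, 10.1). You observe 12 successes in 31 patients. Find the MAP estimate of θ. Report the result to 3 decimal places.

θ̂_MAP = 0.377

Prior: Beta(6, 10.1).
Data: 12 successes in 31 trials. The binomial likelihood contributes θ^12(1−θ)^19, so the posterior is Beta(6+12, 10.1+19) = Beta(18, 29.1).
For Beta(a, b) with a, b > 1 the mode is (a−1)/(a+b−2) = 17/45.1 ≈ 0.377.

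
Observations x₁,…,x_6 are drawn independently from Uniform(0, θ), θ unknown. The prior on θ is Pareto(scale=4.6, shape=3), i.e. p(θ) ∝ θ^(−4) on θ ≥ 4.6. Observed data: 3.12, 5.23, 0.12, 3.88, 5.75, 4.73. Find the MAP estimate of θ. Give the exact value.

θ̂_MAP = 5.75

The Uniform(0, θ) likelihood is θ^(−n) for θ ≥ max(xᵢ), zero otherwise. Here max(xᵢ) = 5.75.
Posterior ∝ θ^(−4) · θ^(−6) = θ^(−10) on θ ≥ max(4.6, 5.75) = 5.75.
This density is strictly decreasing in θ, so the posterior mode lies at the lower boundary of the support.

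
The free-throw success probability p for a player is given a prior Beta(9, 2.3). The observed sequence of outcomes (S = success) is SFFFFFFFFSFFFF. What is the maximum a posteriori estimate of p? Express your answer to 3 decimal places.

p̂_MAP = 0.429

Prior: Beta(9, 2.3).
Data: 2 successes in 14 trials (from the sequence). The binomial likelihood contributes p^2(1−p)^12, so the posterior is Beta(9+2, 2.3+12) = Beta(11, 14.3).
For Beta(a, b) with a, b > 1 the mode is (a−1)/(a+b−2) = 10/23.3 ≈ 0.429.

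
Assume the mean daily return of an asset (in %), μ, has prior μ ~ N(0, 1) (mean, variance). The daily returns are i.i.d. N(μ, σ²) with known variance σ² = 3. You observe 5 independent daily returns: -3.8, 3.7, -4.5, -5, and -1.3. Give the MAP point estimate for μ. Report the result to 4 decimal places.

μ̂_MAP = -1.3625

n = 5; x̄ = ((-3.8) + 3.7 + (-4.5) + (-5) + (-1.3))/5 = -10.9/5 = -2.18.
For a Normal prior and Normal likelihood with known variance, the posterior is Normal; its mode equals its mean, the precision-weighted average.
Prior precision 1/σ₀² = 1/1 = 1; data precision n/σ² = 5/3.
μ̂ = (1·0 + (5/3)·(-2.18)) / (1 + 5/3) = (-109/30)/(8/3) = -1.3625.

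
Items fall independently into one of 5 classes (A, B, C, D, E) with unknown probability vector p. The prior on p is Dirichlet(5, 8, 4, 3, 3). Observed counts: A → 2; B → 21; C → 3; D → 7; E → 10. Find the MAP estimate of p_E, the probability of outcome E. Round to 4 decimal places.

MAP estimate of p_E = 0.1967

The posterior is Dirichlet(αᵢ + nᵢ) = Dirichlet(7, 29, 7, 10, 13).
For a Dirichlet(a₁,…,a_K) with all aᵢ > 1, the mode has j-th component (aⱼ − 1)/(Σaᵢ − K).
Here Σaᵢ = 66 and K = 5, so p_E = (13 − 1)/(66 − 5) = 12/61 ≈ 0.1967.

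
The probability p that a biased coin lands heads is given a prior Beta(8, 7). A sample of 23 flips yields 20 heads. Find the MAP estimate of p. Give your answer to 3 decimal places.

p̂_MAP = 0.750

Prior: Beta(8, 7).
Data: 20 successes in 23 trials. The binomial likelihood contributes p^20(1−p)^3, so the posterior is Beta(8+20, 7+3) = Beta(28, 10).
For Beta(a, b) with a, b > 1 the mode is (a−1)/(a+b−2) = 27/36 ≈ 0.750.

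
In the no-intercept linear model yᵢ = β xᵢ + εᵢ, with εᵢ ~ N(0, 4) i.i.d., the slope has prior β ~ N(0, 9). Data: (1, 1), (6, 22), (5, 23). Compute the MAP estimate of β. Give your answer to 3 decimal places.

log p(β | y) = −Σ(yᵢ − βxᵢ)²/(2·4) − β²/(2·9) + const.
Setting the derivative to zero: Σxᵢ(yᵢ − βxᵢ)/4 − β/9 = 0, so β = Σxᵢyᵢ / (Σxᵢ² + σ²/τ²).
Σxᵢyᵢ = 1·1 + 6·22 + 5·23 = 248; Σxᵢ² = 62; σ²/τ² = 4/9.
β̂_MAP = 248 / (62 + 4/9) = 248/(562/9) = 1116/281 ≈ 3.972.

β̂_MAP = 3.972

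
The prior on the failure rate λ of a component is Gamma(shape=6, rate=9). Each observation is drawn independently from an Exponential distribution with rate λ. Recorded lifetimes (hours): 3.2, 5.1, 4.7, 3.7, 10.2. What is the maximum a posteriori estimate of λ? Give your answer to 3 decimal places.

λ̂_MAP = 0.279

The Exponential(rate=λ) likelihood is ∝ λ^n e^(−λΣtᵢ). Here n = 5 and Σtᵢ = 3.2 + 5.1 + 4.7 + 3.7 + 10.2 = 26.9.
Posterior ∝ λ^5e^(−9λ) · λ^5e^(−26.9λ) = λ^10e^(−35.9λ), i.e. Gamma(11, 35.9).
Mode = (a−1)/b = 10/35.9 ≈ 0.279.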